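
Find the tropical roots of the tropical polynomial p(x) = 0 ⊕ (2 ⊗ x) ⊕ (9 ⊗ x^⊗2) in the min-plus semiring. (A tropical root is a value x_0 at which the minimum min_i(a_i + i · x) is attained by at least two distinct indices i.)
Roots: {-7, -2}

Each tropical root is a break point of the lower envelope of the lines y = a_i + i · x (there are 3 lines, with slopes 0, 1, ..., 2). Only the lines that attain the minimum somewhere contribute to roots; other lines are dominated. Here the surviving (envelope) indices are i = 2, i = 1, i = 0.
Intersections between consecutive envelope lines give the roots: for adjacent envelope indices i < j the intersection is x = (a_i − a_j) / (j − i). Reading off the sorted break points: {-7, -2}.
Verification: at each break x_0, at least two indices attain the minimum of min_i(a_i + i · x_0).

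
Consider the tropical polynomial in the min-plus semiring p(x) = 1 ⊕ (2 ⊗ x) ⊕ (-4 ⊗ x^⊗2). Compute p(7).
p(7) = 1

A tropical monomial a ⊗ x^⊗i evaluates to a + i · x. Evaluating each term at x = 7:
  Term 0 contributes 1 + 0 · 7 = 1
  Term 1 contributes 2 + 1 · 7 = 9
  Term 2 contributes -4 + 2 · 7 = 10
p(7) = ⊕ of these = min[1, 9, 10] = 1.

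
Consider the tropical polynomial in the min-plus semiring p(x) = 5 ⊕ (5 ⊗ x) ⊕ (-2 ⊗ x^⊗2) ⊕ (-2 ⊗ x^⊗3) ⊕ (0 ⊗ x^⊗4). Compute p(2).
p(2) = 2

A tropical monomial a ⊗ x^⊗i evaluates to a + i · x. Evaluating each term at x = 2:
  Term 0 contributes 5 + 0 · 2 = 5
  Term 1 contributes 5 + 1 · 2 = 7
  Term 2 contributes -2 + 2 · 2 = 2
  Term 3 contributes -2 + 3 · 2 = 4
  Term 4 contributes 0 + 4 · 2 = 8
p(2) = ⊕ of these = min[5, 7, 2, 4, 8] = 2.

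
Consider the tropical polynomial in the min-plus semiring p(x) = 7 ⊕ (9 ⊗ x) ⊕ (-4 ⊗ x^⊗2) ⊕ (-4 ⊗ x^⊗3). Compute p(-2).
p(-2) = -10

A tropical monomial a ⊗ x^⊗i evaluates to a + i · x. Evaluating each term at x = -2:
  Term 0 contributes 7 + 0 · -2 = 7
  Term 1 contributes 9 + 1 · -2 = 7
  Term 2 contributes -4 + 2 · -2 = -8
  Term 3 contributes -4 + 3 · -2 = -10
p(-2) = ⊕ of these = min[7, 7, -8, -10] = -10.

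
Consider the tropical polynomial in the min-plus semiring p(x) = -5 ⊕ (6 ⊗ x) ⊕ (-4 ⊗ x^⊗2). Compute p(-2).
p(-2) = -8

A tropical monomial a ⊗ x^⊗i evaluates to a + i · x. Evaluating each term at x = -2:
  Term 0 contributes -5 + 0 · -2 = -5
  Term 1 contributes 6 + 1 · -2 = 4
  Term 2 contributes -4 + 2 · -2 = -8
p(-2) = ⊕ of these = min[-5, 4, -8] = -8.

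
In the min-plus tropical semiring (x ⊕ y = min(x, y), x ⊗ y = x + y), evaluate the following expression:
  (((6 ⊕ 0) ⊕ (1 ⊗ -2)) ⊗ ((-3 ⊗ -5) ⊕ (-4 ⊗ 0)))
(((6 ⊕ 0) ⊕ (1 ⊗ -2)) ⊗ ((-3 ⊗ -5) ⊕ (-4 ⊗ 0))) = -9

Expand innermost to outermost. Recall ⊕ takes the minimum of its arguments and ⊗ takes their sum. Working out the expression (((6 ⊕ 0) ⊕ (1 ⊗ -2)) ⊗ ((-3 ⊗ -5) ⊕ (-4 ⊗ 0))) gives -9.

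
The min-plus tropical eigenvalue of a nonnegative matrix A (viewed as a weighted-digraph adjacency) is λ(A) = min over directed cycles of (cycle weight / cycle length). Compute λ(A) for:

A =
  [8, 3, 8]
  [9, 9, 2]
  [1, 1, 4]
λ(A) = 3/2

Enumerate directed cycles and compute their means (weight / length). Sample:
  cycle 0 → 0: weight = 8, length = 1, mean = 8/1 ≈ 8.000
  cycle 1 → 1: weight = 9, length = 1, mean = 9/1 ≈ 9.000
  cycle 2 → 2: weight = 4, length = 1, mean = 4/1 ≈ 4.000
  cycle 0 → 1 → 0: weight = 12, length = 2, mean = 12/2 ≈ 6.000
  cycle 0 → 2 → 0: weight = 9, length = 2, mean = 9/2 ≈ 4.500
  cycle 1 → 0 → 1: weight = 12, length = 2, mean = 12/2 ≈ 6.000
Minimum mean = 1.500, attained e.g. along the cycle 1 → 2 → 1 with weight 3 and length 2. So λ(A) = 3/2 = 3/2.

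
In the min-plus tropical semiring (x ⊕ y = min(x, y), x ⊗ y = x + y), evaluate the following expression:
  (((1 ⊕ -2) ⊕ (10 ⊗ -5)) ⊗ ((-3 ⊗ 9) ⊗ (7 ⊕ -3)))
(((1 ⊕ -2) ⊕ (10 ⊗ -5)) ⊗ ((-3 ⊗ 9) ⊗ (7 ⊕ -3))) = 1

Expand innermost to outermost. Recall ⊕ takes the minimum of its arguments and ⊗ takes their sum. Working out the expression (((1 ⊕ -2) ⊕ (10 ⊗ -5)) ⊗ ((-3 ⊗ 9) ⊗ (7 ⊕ -3))) gives 1.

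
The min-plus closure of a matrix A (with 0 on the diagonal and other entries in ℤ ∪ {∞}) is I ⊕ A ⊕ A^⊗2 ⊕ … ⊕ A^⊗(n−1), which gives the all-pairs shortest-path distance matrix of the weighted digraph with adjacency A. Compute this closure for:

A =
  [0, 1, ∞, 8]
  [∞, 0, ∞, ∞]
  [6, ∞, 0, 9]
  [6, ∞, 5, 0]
Closure =
  [0, 1, 13, 8]
  [∞, 0, ∞, ∞]
  [6, 7, 0, 9]
  [6, 7, 5, 0]

This is the Floyd-Warshall all-pairs shortest-path computation. For each intermediate vertex k = 0, 1, …, 3, update dist[i][j] ← min(dist[i][j], dist[i][k] + dist[k][j]). The final matrix gives, for each (i, j), the minimum total weight of any directed path from i to j (possibly empty when i = j).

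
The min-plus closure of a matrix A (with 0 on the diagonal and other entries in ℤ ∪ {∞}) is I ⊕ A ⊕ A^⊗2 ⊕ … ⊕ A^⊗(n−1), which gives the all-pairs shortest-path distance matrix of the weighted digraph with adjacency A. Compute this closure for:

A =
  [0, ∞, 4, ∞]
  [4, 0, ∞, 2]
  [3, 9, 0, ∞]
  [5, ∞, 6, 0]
Closure =
  [0, 13, 4, 15]
  [4, 0, 8, 2]
  [3, 9, 0, 11]
  [5, 15, 6, 0]

This is the Floyd-Warshall all-pairs shortest-path computation. For each intermediate vertex k = 0, 1, …, 3, update dist[i][j] ← min(dist[i][j], dist[i][k] + dist[k][j]). The final matrix gives, for each (i, j), the minimum total weight of any directed path from i to j (possibly empty when i = j).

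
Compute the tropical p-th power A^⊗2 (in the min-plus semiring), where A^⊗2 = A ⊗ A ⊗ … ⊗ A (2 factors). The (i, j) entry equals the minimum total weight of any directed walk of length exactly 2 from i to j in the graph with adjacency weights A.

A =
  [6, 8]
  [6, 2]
A^⊗2 =
  [12, 10]
  [8, 4]

Each entry (A^⊗2)_ij equals the minimum over all length-2 walks i = v_0 → v_1 → … → v_2 = j of Σ_t A[v_t][v_{t+1}]. For example, for (i, j) = (0, 1) we minimise over 2 possible intermediate vertex sequences; the minimum is 10, attained along the walk 0 → 1 → 1.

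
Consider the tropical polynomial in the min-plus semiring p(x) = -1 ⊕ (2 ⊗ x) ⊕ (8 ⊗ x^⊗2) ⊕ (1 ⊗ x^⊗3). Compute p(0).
p(0) = -1

A tropical monomial a ⊗ x^⊗i evaluates to a + i · x. Evaluating each term at x = 0:
  Term 0 contributes -1 + 0 · 0 = -1
  Term 1 contributes 2 + 1 · 0 = 2
  Term 2 contributes 8 + 2 · 0 = 8
  Term 3 contributes 1 + 3 · 0 = 1
p(0) = ⊕ of these = min[-1, 2, 8, 1] = -1.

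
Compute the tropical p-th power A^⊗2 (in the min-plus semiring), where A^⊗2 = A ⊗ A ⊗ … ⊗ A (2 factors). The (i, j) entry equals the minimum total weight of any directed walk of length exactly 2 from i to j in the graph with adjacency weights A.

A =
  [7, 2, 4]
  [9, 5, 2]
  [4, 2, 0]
A^⊗2 =
  [8, 6, 4]
  [6, 4, 2]
  [4, 2, 0]

Each entry (A^⊗2)_ij equals the minimum over all length-2 walks i = v_0 → v_1 → … → v_2 = j of Σ_t A[v_t][v_{t+1}]. For example, for (i, j) = (0, 2) we minimise over 3 possible intermediate vertex sequences; the minimum is 4, attained along the walk 0 → 1 → 2.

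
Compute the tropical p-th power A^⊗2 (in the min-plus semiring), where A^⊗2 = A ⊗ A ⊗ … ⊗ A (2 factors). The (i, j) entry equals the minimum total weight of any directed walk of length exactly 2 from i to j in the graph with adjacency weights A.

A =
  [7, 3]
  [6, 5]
A^⊗2 =
  [9, 8]
  [11, 9]

Each entry (A^⊗2)_ij equals the minimum over all length-2 walks i = v_0 → v_1 → … → v_2 = j of Σ_t A[v_t][v_{t+1}]. For example, for (i, j) = (0, 1) we minimise over 2 possible intermediate vertex sequences; the minimum is 8, attained along the walk 0 → 1 → 1.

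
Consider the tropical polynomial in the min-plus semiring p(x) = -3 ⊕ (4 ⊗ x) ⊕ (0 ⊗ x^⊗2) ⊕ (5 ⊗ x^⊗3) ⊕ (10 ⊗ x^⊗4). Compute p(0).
p(0) = -3

A tropical monomial a ⊗ x^⊗i evaluates to a + i · x. Evaluating each term at x = 0:
  Term 0 contributes -3 + 0 · 0 = -3
  Term 1 contributes 4 + 1 · 0 = 4
  Term 2 contributes 0 + 2 · 0 = 0
  Term 3 contributes 5 + 3 · 0 = 5
  Term 4 contributes 10 + 4 · 0 = 10
p(0) = ⊕ of these = min[-3, 4, 0, 5, 10] = -3.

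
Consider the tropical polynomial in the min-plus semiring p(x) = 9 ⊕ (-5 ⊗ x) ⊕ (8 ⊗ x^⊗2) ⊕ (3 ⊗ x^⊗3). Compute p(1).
p(1) = -4

A tropical monomial a ⊗ x^⊗i evaluates to a + i · x. Evaluating each term at x = 1:
  Term 0 contributes 9 + 0 · 1 = 9
  Term 1 contributes -5 + 1 · 1 = -4
  Term 2 contributes 8 + 2 · 1 = 10
  Term 3 contributes 3 + 3 · 1 = 6
p(1) = ⊕ of these = min[9, -4, 10, 6] = -4.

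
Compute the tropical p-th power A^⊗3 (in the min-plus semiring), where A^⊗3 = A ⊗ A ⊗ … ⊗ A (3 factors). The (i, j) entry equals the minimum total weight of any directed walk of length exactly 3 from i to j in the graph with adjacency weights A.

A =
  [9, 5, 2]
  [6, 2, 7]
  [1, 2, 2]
A^⊗3 =
  [5, 6, 5]
  [9, 6, 10]
  [4, 5, 5]

Each entry (A^⊗3)_ij equals the minimum over all length-3 walks i = v_0 → v_1 → … → v_3 = j of Σ_t A[v_t][v_{t+1}]. For example, for (i, j) = (0, 2) we minimise over 9 possible intermediate vertex sequences; the minimum is 5, attained along the walk 0 → 2 → 0 → 2.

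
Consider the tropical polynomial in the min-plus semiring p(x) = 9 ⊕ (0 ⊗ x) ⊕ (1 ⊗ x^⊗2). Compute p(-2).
p(-2) = -3

A tropical monomial a ⊗ x^⊗i evaluates to a + i · x. Evaluating each term at x = -2:
  Term 0 contributes 9 + 0 · -2 = 9
  Term 1 contributes 0 + 1 · -2 = -2
  Term 2 contributes 1 + 2 · -2 = -3
p(-2) = ⊕ of these = min[9, -2, -3] = -3.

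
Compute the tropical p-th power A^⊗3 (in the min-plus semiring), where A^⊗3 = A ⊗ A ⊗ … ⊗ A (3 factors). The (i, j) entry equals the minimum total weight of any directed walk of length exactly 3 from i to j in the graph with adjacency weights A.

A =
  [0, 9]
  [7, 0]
A^⊗3 =
  [0, 9]
  [7, 0]

Each entry (A^⊗3)_ij equals the minimum over all length-3 walks i = v_0 → v_1 → … → v_3 = j of Σ_t A[v_t][v_{t+1}]. For example, for (i, j) = (0, 1) we minimise over 4 possible intermediate vertex sequences; the minimum is 9, attained along the walk 0 → 0 → 0 → 1.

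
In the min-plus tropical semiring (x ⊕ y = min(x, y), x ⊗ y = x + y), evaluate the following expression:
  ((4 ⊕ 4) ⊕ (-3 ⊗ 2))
((4 ⊕ 4) ⊕ (-3 ⊗ 2)) = -1

Expand innermost to outermost. Recall ⊕ takes the minimum of its arguments and ⊗ takes their sum. Working out the expression ((4 ⊕ 4) ⊕ (-3 ⊗ 2)) gives -1.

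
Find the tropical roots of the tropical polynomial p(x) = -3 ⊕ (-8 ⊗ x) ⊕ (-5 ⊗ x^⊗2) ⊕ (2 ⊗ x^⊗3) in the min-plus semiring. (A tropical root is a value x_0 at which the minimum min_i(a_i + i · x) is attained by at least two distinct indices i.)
Roots: {-7, -3, 5}

Each tropical root is a break point of the lower envelope of the lines y = a_i + i · x (there are 4 lines, with slopes 0, 1, ..., 3). Only the lines that attain the minimum somewhere contribute to roots; other lines are dominated. Here the surviving (envelope) indices are i = 3, i = 2, i = 1, i = 0.
Intersections between consecutive envelope lines give the roots: for adjacent envelope indices i < j the intersection is x = (a_i − a_j) / (j − i). Reading off the sorted break points: {-7, -3, 5}.
Verification: at each break x_0, at least two indices attain the minimum of min_i(a_i + i · x_0).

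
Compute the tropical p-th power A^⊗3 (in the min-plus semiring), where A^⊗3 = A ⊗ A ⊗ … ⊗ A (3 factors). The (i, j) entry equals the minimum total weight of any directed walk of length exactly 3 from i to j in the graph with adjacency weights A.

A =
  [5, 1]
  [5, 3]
A^⊗3 =
  [9, 7]
  [11, 9]

Each entry (A^⊗3)_ij equals the minimum over all length-3 walks i = v_0 → v_1 → … → v_3 = j of Σ_t A[v_t][v_{t+1}]. For example, for (i, j) = (0, 1) we minimise over 4 possible intermediate vertex sequences; the minimum is 7, attained along the walk 0 → 1 → 0 → 1.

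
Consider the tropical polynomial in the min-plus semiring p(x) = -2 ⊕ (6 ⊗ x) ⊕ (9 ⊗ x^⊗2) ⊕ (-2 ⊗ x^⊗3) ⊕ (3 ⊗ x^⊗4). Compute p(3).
p(3) = -2

A tropical monomial a ⊗ x^⊗i evaluates to a + i · x. Evaluating each term at x = 3:
  Term 0 contributes -2 + 0 · 3 = -2
  Term 1 contributes 6 + 1 · 3 = 9
  Term 2 contributes 9 + 2 · 3 = 15
  Term 3 contributes -2 + 3 · 3 = 7
  Term 4 contributes 3 + 4 · 3 = 15
p(3) = ⊕ of these = min[-2, 9, 15, 7, 15] = -2.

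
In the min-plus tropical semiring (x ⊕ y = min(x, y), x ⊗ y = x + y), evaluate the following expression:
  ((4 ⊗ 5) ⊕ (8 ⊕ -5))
((4 ⊗ 5) ⊕ (8 ⊕ -5)) = -5

Expand innermost to outermost. Recall ⊕ takes the minimum of its arguments and ⊗ takes their sum. Working out the expression ((4 ⊗ 5) ⊕ (8 ⊕ -5)) gives -5.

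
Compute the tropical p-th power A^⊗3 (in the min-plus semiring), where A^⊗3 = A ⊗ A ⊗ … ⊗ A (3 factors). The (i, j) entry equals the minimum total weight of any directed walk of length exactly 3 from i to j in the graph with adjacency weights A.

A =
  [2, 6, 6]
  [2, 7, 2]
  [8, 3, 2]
A^⊗3 =
  [6, 10, 10]
  [6, 7, 6]
  [7, 7, 6]

Each entry (A^⊗3)_ij equals the minimum over all length-3 walks i = v_0 → v_1 → … → v_3 = j of Σ_t A[v_t][v_{t+1}]. For example, for (i, j) = (0, 2) we minimise over 9 possible intermediate vertex sequences; the minimum is 10, attained along the walk 0 → 0 → 0 → 2.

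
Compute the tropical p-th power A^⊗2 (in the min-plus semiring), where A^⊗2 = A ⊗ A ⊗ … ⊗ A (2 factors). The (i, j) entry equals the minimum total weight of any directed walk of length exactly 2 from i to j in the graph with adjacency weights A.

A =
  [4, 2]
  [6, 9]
A^⊗2 =
  [8, 6]
  [10, 8]

Each entry (A^⊗2)_ij equals the minimum over all length-2 walks i = v_0 → v_1 → … → v_2 = j of Σ_t A[v_t][v_{t+1}]. For example, for (i, j) = (0, 1) we minimise over 2 possible intermediate vertex sequences; the minimum is 6, attained along the walk 0 → 0 → 1.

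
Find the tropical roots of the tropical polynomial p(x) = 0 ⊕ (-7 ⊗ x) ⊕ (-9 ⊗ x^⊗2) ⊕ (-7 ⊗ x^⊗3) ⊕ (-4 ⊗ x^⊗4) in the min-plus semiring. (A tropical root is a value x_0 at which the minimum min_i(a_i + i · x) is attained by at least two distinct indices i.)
Roots: {-3, -2, 2, 7}

Each tropical root is a break point of the lower envelope of the lines y = a_i + i · x (there are 5 lines, with slopes 0, 1, ..., 4). Only the lines that attain the minimum somewhere contribute to roots; other lines are dominated. Here the surviving (envelope) indices are i = 4, i = 3, i = 2, i = 1, i = 0.
Intersections between consecutive envelope lines give the roots: for adjacent envelope indices i < j the intersection is x = (a_i − a_j) / (j − i). Reading off the sorted break points: {-3, -2, 2, 7}.
Verification: at each break x_0, at least two indices attain the minimum of min_i(a_i + i · x_0).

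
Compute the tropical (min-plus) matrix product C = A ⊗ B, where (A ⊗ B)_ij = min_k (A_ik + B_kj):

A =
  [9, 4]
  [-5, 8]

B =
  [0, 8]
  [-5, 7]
A ⊗ B =
  [-1, 11]
  [-5, 3]

Apply the min-plus product entry-by-entry:
  C[0][0] = min over k of (A[0][0] + B[0][0] = 9 + 0 = 9, A[0][1] + B[1][0] = 4 + -5 = -1) = -1 (attained at k = 1)
  C[0][1] = min over k of (A[0][0] + B[0][1] = 9 + 8 = 17, A[0][1] + B[1][1] = 4 + 7 = 11) = 11 (attained at k = 1)
  C[1][0] = min over k of (A[1][0] + B[0][0] = -5 + 0 = -5, A[1][1] + B[1][0] = 8 + -5 = 3) = -5 (attained at k = 0)
  C[1][1] = min over k of (A[1][0] + B[0][1] = -5 + 8 = 3, A[1][1] + B[1][1] = 8 + 7 = 15) = 3 (attained at k = 0)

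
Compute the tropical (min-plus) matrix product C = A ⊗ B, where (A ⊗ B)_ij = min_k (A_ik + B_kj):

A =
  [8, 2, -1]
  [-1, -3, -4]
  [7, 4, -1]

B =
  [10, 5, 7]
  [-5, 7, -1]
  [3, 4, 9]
A ⊗ B =
  [-3, 3, 1]
  [-8, 0, -4]
  [-1, 3, 3]

Apply the min-plus product entry-by-entry:
  C[0][0] = min over k of (A[0][0] + B[0][0] = 8 + 10 = 18, A[0][1] + B[1][0] = 2 + -5 = -3, A[0][2] + B[2][0] = -1 + 3 = 2) = -3 (attained at k = 1)
  C[0][1] = min over k of (A[0][0] + B[0][1] = 8 + 5 = 13, A[0][1] + B[1][1] = 2 + 7 = 9, A[0][2] + B[2][1] = -1 + 4 = 3) = 3 (attained at k = 2)
  C[0][2] = min over k of (A[0][0] + B[0][2] = 8 + 7 = 15, A[0][1] + B[1][2] = 2 + -1 = 1, A[0][2] + B[2][2] = -1 + 9 = 8) = 1 (attained at k = 1)
  C[1][0] = min over k of (A[1][0] + B[0][0] = -1 + 10 = 9, A[1][1] + B[1][0] = -3 + -5 = -8, A[1][2] + B[2][0] = -4 + 3 = -1) = -8 (attained at k = 1)
  C[1][1] = min over k of (A[1][0] + B[0][1] = -1 + 5 = 4, A[1][1] + B[1][1] = -3 + 7 = 4, A[1][2] + B[2][1] = -4 + 4 = 0) = 0 (attained at k = 2)
  C[1][2] = min over k of (A[1][0] + B[0][2] = -1 + 7 = 6, A[1][1] + B[1][2] = -3 + -1 = -4, A[1][2] + B[2][2] = -4 + 9 = 5) = -4 (attained at k = 1)
  C[2][0] = min over k of (A[2][0] + B[0][0] = 7 + 10 = 17, A[2][1] + B[1][0] = 4 + -5 = -1, A[2][2] + B[2][0] = -1 + 3 = 2) = -1 (attained at k = 1)
  C[2][1] = min over k of (A[2][0] + B[0][1] = 7 + 5 = 12, A[2][1] + B[1][1] = 4 + 7 = 11, A[2][2] + B[2][1] = -1 + 4 = 3) = 3 (attained at k = 2)
  C[2][2] = min over k of (A[2][0] + B[0][2] = 7 + 7 = 14, A[2][1] + B[1][2] = 4 + -1 = 3, A[2][2] + B[2][2] = -1 + 9 = 8) = 3 (attained at k = 1)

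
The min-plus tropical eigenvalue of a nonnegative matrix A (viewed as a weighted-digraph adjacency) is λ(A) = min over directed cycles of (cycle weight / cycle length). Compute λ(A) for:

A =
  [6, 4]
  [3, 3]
λ(A) = 3

Enumerate directed cycles and compute their means (weight / length). Sample:
  cycle 0 → 0: weight = 6, length = 1, mean = 6/1 ≈ 6.000
  cycle 1 → 1: weight = 3, length = 1, mean = 3/1 ≈ 3.000
  cycle 0 → 1 → 0: weight = 7, length = 2, mean = 7/2 ≈ 3.500
  cycle 1 → 0 → 1: weight = 7, length = 2, mean = 7/2 ≈ 3.500
Minimum mean = 3.000, attained e.g. along the cycle 1 → 1 with weight 3 and length 1. So λ(A) = 3/1 = 3.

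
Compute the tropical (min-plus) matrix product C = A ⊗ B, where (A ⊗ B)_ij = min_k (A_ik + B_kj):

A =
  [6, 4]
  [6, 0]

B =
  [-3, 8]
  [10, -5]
A ⊗ B =
  [3, -1]
  [3, -5]

Apply the min-plus product entry-by-entry:
  C[0][0] = min over k of (A[0][0] + B[0][0] = 6 + -3 = 3, A[0][1] + B[1][0] = 4 + 10 = 14) = 3 (attained at k = 0)
  C[0][1] = min over k of (A[0][0] + B[0][1] = 6 + 8 = 14, A[0][1] + B[1][1] = 4 + -5 = -1) = -1 (attained at k = 1)
  C[1][0] = min over k of (A[1][0] + B[0][0] = 6 + -3 = 3, A[1][1] + B[1][0] = 0 + 10 = 10) = 3 (attained at k = 0)
  C[1][1] = min over k of (A[1][0] + B[0][1] = 6 + 8 = 14, A[1][1] + B[1][1] = 0 + -5 = -5) = -5 (attained at k = 1)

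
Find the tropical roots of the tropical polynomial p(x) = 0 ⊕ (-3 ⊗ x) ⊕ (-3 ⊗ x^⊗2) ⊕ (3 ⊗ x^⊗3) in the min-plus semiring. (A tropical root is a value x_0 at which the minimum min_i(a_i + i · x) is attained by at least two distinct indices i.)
Roots: {-6, 0, 3}

Each tropical root is a break point of the lower envelope of the lines y = a_i + i · x (there are 4 lines, with slopes 0, 1, ..., 3). Only the lines that attain the minimum somewhere contribute to roots; other lines are dominated. Here the surviving (envelope) indices are i = 3, i = 2, i = 1, i = 0.
Intersections between consecutive envelope lines give the roots: for adjacent envelope indices i < j the intersection is x = (a_i − a_j) / (j − i). Reading off the sorted break points: {-6, 0, 3}.
Verification: at each break x_0, at least two indices attain the minimum of min_i(a_i + i · x_0).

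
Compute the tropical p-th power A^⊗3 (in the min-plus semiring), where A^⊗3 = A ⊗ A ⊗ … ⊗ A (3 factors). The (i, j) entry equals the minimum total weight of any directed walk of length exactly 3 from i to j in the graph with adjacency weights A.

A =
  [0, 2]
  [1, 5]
A^⊗3 =
  [0, 2]
  [1, 3]

Each entry (A^⊗3)_ij equals the minimum over all length-3 walks i = v_0 → v_1 → … → v_3 = j of Σ_t A[v_t][v_{t+1}]. For example, for (i, j) = (0, 1) we minimise over 4 possible intermediate vertex sequences; the minimum is 2, attained along the walk 0 → 0 → 0 → 1.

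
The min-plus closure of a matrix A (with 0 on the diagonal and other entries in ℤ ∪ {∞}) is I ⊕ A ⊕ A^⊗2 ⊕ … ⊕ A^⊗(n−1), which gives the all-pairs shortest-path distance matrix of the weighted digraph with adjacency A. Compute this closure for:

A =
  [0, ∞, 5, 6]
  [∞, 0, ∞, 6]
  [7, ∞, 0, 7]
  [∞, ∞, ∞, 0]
Closure =
  [0, ∞, 5, 6]
  [∞, 0, ∞, 6]
  [7, ∞, 0, 7]
  [∞, ∞, ∞, 0]

This is the Floyd-Warshall all-pairs shortest-path computation. For each intermediate vertex k = 0, 1, …, 3, update dist[i][j] ← min(dist[i][j], dist[i][k] + dist[k][j]). The final matrix gives, for each (i, j), the minimum total weight of any directed path from i to j (possibly empty when i = j).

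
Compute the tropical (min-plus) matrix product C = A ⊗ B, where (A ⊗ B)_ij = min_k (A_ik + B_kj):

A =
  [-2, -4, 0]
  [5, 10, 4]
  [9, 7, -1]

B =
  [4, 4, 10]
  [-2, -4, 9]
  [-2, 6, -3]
A ⊗ B =
  [-6, -8, -3]
  [2, 6, 1]
  [-3, 3, -4]

Apply the min-plus product entry-by-entry:
  C[0][0] = min over k of (A[0][0] + B[0][0] = -2 + 4 = 2, A[0][1] + B[1][0] = -4 + -2 = -6, A[0][2] + B[2][0] = 0 + -2 = -2) = -6 (attained at k = 1)
  C[0][1] = min over k of (A[0][0] + B[0][1] = -2 + 4 = 2, A[0][1] + B[1][1] = -4 + -4 = -8, A[0][2] + B[2][1] = 0 + 6 = 6) = -8 (attained at k = 1)
  C[0][2] = min over k of (A[0][0] + B[0][2] = -2 + 10 = 8, A[0][1] + B[1][2] = -4 + 9 = 5, A[0][2] + B[2][2] = 0 + -3 = -3) = -3 (attained at k = 2)
  C[1][0] = min over k of (A[1][0] + B[0][0] = 5 + 4 = 9, A[1][1] + B[1][0] = 10 + -2 = 8, A[1][2] + B[2][0] = 4 + -2 = 2) = 2 (attained at k = 2)
  C[1][1] = min over k of (A[1][0] + B[0][1] = 5 + 4 = 9, A[1][1] + B[1][1] = 10 + -4 = 6, A[1][2] + B[2][1] = 4 + 6 = 10) = 6 (attained at k = 1)
  C[1][2] = min over k of (A[1][0] + B[0][2] = 5 + 10 = 15, A[1][1] + B[1][2] = 10 + 9 = 19, A[1][2] + B[2][2] = 4 + -3 = 1) = 1 (attained at k = 2)
  C[2][0] = min over k of (A[2][0] + B[0][0] = 9 + 4 = 13, A[2][1] + B[1][0] = 7 + -2 = 5, A[2][2] + B[2][0] = -1 + -2 = -3) = -3 (attained at k = 2)
  C[2][1] = min over k of (A[2][0] + B[0][1] = 9 + 4 = 13, A[2][1] + B[1][1] = 7 + -4 = 3, A[2][2] + B[2][1] = -1 + 6 = 5) = 3 (attained at k = 1)
  C[2][2] = min over k of (A[2][0] + B[0][2] = 9 + 10 = 19, A[2][1] + B[1][2] = 7 + 9 = 16, A[2][2] + B[2][2] = -1 + -3 = -4) = -4 (attained at k = 2)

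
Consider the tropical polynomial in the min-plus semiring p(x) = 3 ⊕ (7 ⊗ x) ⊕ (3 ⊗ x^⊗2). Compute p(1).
p(1) = 3

A tropical monomial a ⊗ x^⊗i evaluates to a + i · x. Evaluating each term at x = 1:
  Term 0 contributes 3 + 0 · 1 = 3
  Term 1 contributes 7 + 1 · 1 = 8
  Term 2 contributes 3 + 2 · 1 = 5
p(1) = ⊕ of these = min[3, 8, 5] = 3.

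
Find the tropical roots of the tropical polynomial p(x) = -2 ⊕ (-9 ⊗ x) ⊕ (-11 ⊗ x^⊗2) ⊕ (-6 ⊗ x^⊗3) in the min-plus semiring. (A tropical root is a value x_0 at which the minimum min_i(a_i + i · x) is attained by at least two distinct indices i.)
Roots: {-5, 2, 7}

Each tropical root is a break point of the lower envelope of the lines y = a_i + i · x (there are 4 lines, with slopes 0, 1, ..., 3). Only the lines that attain the minimum somewhere contribute to roots; other lines are dominated. Here the surviving (envelope) indices are i = 3, i = 2, i = 1, i = 0.
Intersections between consecutive envelope lines give the roots: for adjacent envelope indices i < j the intersection is x = (a_i − a_j) / (j − i). Reading off the sorted break points: {-5, 2, 7}.
Verification: at each break x_0, at least two indices attain the minimum of min_i(a_i + i · x_0).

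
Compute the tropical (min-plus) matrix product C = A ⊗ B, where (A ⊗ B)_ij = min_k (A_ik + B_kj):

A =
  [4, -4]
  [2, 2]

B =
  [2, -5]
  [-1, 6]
A ⊗ B =
  [-5, -1]
  [1, -3]

Apply the min-plus product entry-by-entry:
  C[0][0] = min over k of (A[0][0] + B[0][0] = 4 + 2 = 6, A[0][1] + B[1][0] = -4 + -1 = -5) = -5 (attained at k = 1)
  C[0][1] = min over k of (A[0][0] + B[0][1] = 4 + -5 = -1, A[0][1] + B[1][1] = -4 + 6 = 2) = -1 (attained at k = 0)
  C[1][0] = min over k of (A[1][0] + B[0][0] = 2 + 2 = 4, A[1][1] + B[1][0] = 2 + -1 = 1) = 1 (attained at k = 1)
  C[1][1] = min over k of (A[1][0] + B[0][1] = 2 + -5 = -3, A[1][1] + B[1][1] = 2 + 6 = 8) = -3 (attained at k = 0)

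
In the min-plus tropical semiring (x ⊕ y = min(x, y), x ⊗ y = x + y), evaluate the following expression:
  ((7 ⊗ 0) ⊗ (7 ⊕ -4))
((7 ⊗ 0) ⊗ (7 ⊕ -4)) = 3

Expand innermost to outermost. Recall ⊕ takes the minimum of its arguments and ⊗ takes their sum. Working out the expression ((7 ⊗ 0) ⊗ (7 ⊕ -4)) gives 3.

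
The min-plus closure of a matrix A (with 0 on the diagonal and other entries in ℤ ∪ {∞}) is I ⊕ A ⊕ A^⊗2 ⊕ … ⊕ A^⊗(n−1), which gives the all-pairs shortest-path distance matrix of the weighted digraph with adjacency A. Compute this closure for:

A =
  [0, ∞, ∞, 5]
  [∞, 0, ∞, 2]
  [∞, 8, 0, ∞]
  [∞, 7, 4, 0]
Closure =
  [0, 12, 9, 5]
  [∞, 0, 6, 2]
  [∞, 8, 0, 10]
  [∞, 7, 4, 0]

This is the Floyd-Warshall all-pairs shortest-path computation. For each intermediate vertex k = 0, 1, …, 3, update dist[i][j] ← min(dist[i][j], dist[i][k] + dist[k][j]). The final matrix gives, for each (i, j), the minimum total weight of any directed path from i to j (possibly empty when i = j).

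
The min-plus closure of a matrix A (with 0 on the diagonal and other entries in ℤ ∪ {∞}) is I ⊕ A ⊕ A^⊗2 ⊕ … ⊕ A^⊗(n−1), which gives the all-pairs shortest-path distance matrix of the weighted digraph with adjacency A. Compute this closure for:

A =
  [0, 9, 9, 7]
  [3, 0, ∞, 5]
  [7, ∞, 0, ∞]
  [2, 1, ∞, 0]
Closure =
  [0, 8, 9, 7]
  [3, 0, 12, 5]
  [7, 15, 0, 14]
  [2, 1, 11, 0]

This is the Floyd-Warshall all-pairs shortest-path computation. For each intermediate vertex k = 0, 1, …, 3, update dist[i][j] ← min(dist[i][j], dist[i][k] + dist[k][j]). The final matrix gives, for each (i, j), the minimum total weight of any directed path from i to j (possibly empty when i = j).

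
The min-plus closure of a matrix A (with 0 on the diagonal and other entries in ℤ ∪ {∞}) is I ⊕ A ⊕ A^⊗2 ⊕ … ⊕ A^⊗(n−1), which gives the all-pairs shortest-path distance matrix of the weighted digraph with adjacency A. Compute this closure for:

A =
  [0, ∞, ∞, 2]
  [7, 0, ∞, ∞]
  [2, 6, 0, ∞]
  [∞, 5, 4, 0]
Closure =
  [0, 7, 6, 2]
  [7, 0, 13, 9]
  [2, 6, 0, 4]
  [6, 5, 4, 0]

This is the Floyd-Warshall all-pairs shortest-path computation. For each intermediate vertex k = 0, 1, …, 3, update dist[i][j] ← min(dist[i][j], dist[i][k] + dist[k][j]). The final matrix gives, for each (i, j), the minimum total weight of any directed path from i to j (possibly empty when i = j).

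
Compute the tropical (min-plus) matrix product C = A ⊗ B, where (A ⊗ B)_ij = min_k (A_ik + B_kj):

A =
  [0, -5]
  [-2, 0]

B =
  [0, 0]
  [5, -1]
A ⊗ B =
  [0, -6]
  [-2, -2]

Apply the min-plus product entry-by-entry:
  C[0][0] = min over k of (A[0][0] + B[0][0] = 0 + 0 = 0, A[0][1] + B[1][0] = -5 + 5 = 0) = 0 (attained at k = 0)
  C[0][1] = min over k of (A[0][0] + B[0][1] = 0 + 0 = 0, A[0][1] + B[1][1] = -5 + -1 = -6) = -6 (attained at k = 1)
  C[1][0] = min over k of (A[1][0] + B[0][0] = -2 + 0 = -2, A[1][1] + B[1][0] = 0 + 5 = 5) = -2 (attained at k = 0)
  C[1][1] = min over k of (A[1][0] + B[0][1] = -2 + 0 = -2, A[1][1] + B[1][1] = 0 + -1 = -1) = -2 (attained at k = 0)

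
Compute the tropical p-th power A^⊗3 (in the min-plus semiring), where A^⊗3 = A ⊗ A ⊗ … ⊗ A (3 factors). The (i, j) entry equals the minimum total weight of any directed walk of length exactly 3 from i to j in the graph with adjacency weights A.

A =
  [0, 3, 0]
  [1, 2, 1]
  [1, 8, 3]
A^⊗3 =
  [0, 3, 0]
  [1, 4, 1]
  [1, 4, 1]

Each entry (A^⊗3)_ij equals the minimum over all length-3 walks i = v_0 → v_1 → … → v_3 = j of Σ_t A[v_t][v_{t+1}]. For example, for (i, j) = (0, 2) we minimise over 9 possible intermediate vertex sequences; the minimum is 0, attained along the walk 0 → 0 → 0 → 2.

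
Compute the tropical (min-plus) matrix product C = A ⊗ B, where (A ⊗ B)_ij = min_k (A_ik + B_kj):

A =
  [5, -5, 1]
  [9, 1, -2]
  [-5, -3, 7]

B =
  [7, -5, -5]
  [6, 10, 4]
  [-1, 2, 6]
A ⊗ B =
  [0, 0, -1]
  [-3, 0, 4]
  [2, -10, -10]

Apply the min-plus product entry-by-entry:
  C[0][0] = min over k of (A[0][0] + B[0][0] = 5 + 7 = 12, A[0][1] + B[1][0] = -5 + 6 = 1, A[0][2] + B[2][0] = 1 + -1 = 0) = 0 (attained at k = 2)
  C[0][1] = min over k of (A[0][0] + B[0][1] = 5 + -5 = 0, A[0][1] + B[1][1] = -5 + 10 = 5, A[0][2] + B[2][1] = 1 + 2 = 3) = 0 (attained at k = 0)
  C[0][2] = min over k of (A[0][0] + B[0][2] = 5 + -5 = 0, A[0][1] + B[1][2] = -5 + 4 = -1, A[0][2] + B[2][2] = 1 + 6 = 7) = -1 (attained at k = 1)
  C[1][0] = min over k of (A[1][0] + B[0][0] = 9 + 7 = 16, A[1][1] + B[1][0] = 1 + 6 = 7, A[1][2] + B[2][0] = -2 + -1 = -3) = -3 (attained at k = 2)
  C[1][1] = min over k of (A[1][0] + B[0][1] = 9 + -5 = 4, A[1][1] + B[1][1] = 1 + 10 = 11, A[1][2] + B[2][1] = -2 + 2 = 0) = 0 (attained at k = 2)
  C[1][2] = min over k of (A[1][0] + B[0][2] = 9 + -5 = 4, A[1][1] + B[1][2] = 1 + 4 = 5, A[1][2] + B[2][2] = -2 + 6 = 4) = 4 (attained at k = 0)
  C[2][0] = min over k of (A[2][0] + B[0][0] = -5 + 7 = 2, A[2][1] + B[1][0] = -3 + 6 = 3, A[2][2] + B[2][0] = 7 + -1 = 6) = 2 (attained at k = 0)
  C[2][1] = min over k of (A[2][0] + B[0][1] = -5 + -5 = -10, A[2][1] + B[1][1] = -3 + 10 = 7, A[2][2] + B[2][1] = 7 + 2 = 9) = -10 (attained at k = 0)
  C[2][2] = min over k of (A[2][0] + B[0][2] = -5 + -5 = -10, A[2][1] + B[1][2] = -3 + 4 = 1, A[2][2] + B[2][2] = 7 + 6 = 13) = -10 (attained at k = 0)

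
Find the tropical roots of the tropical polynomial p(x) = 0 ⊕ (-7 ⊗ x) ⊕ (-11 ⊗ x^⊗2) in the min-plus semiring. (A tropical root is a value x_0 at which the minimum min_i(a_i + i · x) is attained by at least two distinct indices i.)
Roots: {4, 7}

Each tropical root is a break point of the lower envelope of the lines y = a_i + i · x (there are 3 lines, with slopes 0, 1, ..., 2). Only the lines that attain the minimum somewhere contribute to roots; other lines are dominated. Here the surviving (envelope) indices are i = 2, i = 1, i = 0.
Intersections between consecutive envelope lines give the roots: for adjacent envelope indices i < j the intersection is x = (a_i − a_j) / (j − i). Reading off the sorted break points: {4, 7}.
Verification: at each break x_0, at least two indices attain the minimum of min_i(a_i + i · x_0).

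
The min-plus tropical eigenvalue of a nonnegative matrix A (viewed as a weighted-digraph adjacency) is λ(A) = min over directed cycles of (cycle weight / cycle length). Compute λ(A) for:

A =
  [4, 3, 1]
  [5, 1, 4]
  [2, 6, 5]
λ(A) = 1

Enumerate directed cycles and compute their means (weight / length). Sample:
  cycle 0 → 0: weight = 4, length = 1, mean = 4/1 ≈ 4.000
  cycle 1 → 1: weight = 1, length = 1, mean = 1/1 ≈ 1.000
  cycle 2 → 2: weight = 5, length = 1, mean = 5/1 ≈ 5.000
  cycle 0 → 1 → 0: weight = 8, length = 2, mean = 8/2 ≈ 4.000
  cycle 0 → 2 → 0: weight = 3, length = 2, mean = 3/2 ≈ 1.500
  cycle 1 → 0 → 1: weight = 8, length = 2, mean = 8/2 ≈ 4.000
Minimum mean = 1.000, attained e.g. along the cycle 1 → 1 with weight 1 and length 1. So λ(A) = 1/1 = 1.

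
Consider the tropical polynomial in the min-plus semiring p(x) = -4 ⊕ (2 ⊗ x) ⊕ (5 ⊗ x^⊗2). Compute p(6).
p(6) = -4

A tropical monomial a ⊗ x^⊗i evaluates to a + i · x. Evaluating each term at x = 6:
  Term 0 contributes -4 + 0 · 6 = -4
  Term 1 contributes 2 + 1 · 6 = 8
  Term 2 contributes 5 + 2 · 6 = 17
p(6) = ⊕ of these = min[-4, 8, 17] = -4.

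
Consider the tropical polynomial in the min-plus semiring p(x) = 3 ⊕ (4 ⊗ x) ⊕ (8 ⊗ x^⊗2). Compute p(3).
p(3) = 3

A tropical monomial a ⊗ x^⊗i evaluates to a + i · x. Evaluating each term at x = 3:
  Term 0 contributes 3 + 0 · 3 = 3
  Term 1 contributes 4 + 1 · 3 = 7
  Term 2 contributes 8 + 2 · 3 = 14
p(3) = ⊕ of these = min[3, 7, 14] = 3.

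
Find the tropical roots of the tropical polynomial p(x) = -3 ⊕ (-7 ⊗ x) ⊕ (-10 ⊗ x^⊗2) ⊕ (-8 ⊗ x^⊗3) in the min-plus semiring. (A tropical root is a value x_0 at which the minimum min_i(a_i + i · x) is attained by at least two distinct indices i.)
Roots: {-2, 3, 4}

Each tropical root is a break point of the lower envelope of the lines y = a_i + i · x (there are 4 lines, with slopes 0, 1, ..., 3). Only the lines that attain the minimum somewhere contribute to roots; other lines are dominated. Here the surviving (envelope) indices are i = 3, i = 2, i = 1, i = 0.
Intersections between consecutive envelope lines give the roots: for adjacent envelope indices i < j the intersection is x = (a_i − a_j) / (j − i). Reading off the sorted break points: {-2, 3, 4}.
Verification: at each break x_0, at least two indices attain the minimum of min_i(a_i + i · x_0).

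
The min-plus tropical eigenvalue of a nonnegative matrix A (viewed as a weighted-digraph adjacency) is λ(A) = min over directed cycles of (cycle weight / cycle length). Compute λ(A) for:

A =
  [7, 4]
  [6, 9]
λ(A) = 5

Enumerate directed cycles and compute their means (weight / length). Sample:
  cycle 0 → 0: weight = 7, length = 1, mean = 7/1 ≈ 7.000
  cycle 1 → 1: weight = 9, length = 1, mean = 9/1 ≈ 9.000
  cycle 0 → 1 → 0: weight = 10, length = 2, mean = 10/2 ≈ 5.000
  cycle 1 → 0 → 1: weight = 10, length = 2, mean = 10/2 ≈ 5.000
Minimum mean = 5.000, attained e.g. along the cycle 0 → 1 → 0 with weight 10 and length 2. So λ(A) = 10/2 = 5.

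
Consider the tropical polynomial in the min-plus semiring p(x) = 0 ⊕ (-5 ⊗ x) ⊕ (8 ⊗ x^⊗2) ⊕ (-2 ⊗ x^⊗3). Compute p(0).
p(0) = -5

A tropical monomial a ⊗ x^⊗i evaluates to a + i · x. Evaluating each term at x = 0:
  Term 0 contributes 0 + 0 · 0 = 0
  Term 1 contributes -5 + 1 · 0 = -5
  Term 2 contributes 8 + 2 · 0 = 8
  Term 3 contributes -2 + 3 · 0 = -2
p(0) = ⊕ of these = min[0, -5, 8, -2] = -5.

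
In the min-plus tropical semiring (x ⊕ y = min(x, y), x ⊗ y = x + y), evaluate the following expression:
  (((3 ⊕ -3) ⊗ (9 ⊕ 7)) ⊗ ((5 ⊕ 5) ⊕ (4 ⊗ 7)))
(((3 ⊕ -3) ⊗ (9 ⊕ 7)) ⊗ ((5 ⊕ 5) ⊕ (4 ⊗ 7))) = 9

Expand innermost to outermost. Recall ⊕ takes the minimum of its arguments and ⊗ takes their sum. Working out the expression (((3 ⊕ -3) ⊗ (9 ⊕ 7)) ⊗ ((5 ⊕ 5) ⊕ (4 ⊗ 7))) gives 9.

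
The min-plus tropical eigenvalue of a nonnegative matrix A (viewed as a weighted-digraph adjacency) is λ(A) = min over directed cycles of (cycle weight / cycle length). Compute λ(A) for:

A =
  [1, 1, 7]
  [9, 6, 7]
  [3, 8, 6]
λ(A) = 1

Enumerate directed cycles and compute their means (weight / length). Sample:
  cycle 0 → 0: weight = 1, length = 1, mean = 1/1 ≈ 1.000
  cycle 1 → 1: weight = 6, length = 1, mean = 6/1 ≈ 6.000
  cycle 2 → 2: weight = 6, length = 1, mean = 6/1 ≈ 6.000
  cycle 0 → 1 → 0: weight = 10, length = 2, mean = 10/2 ≈ 5.000
  cycle 0 → 2 → 0: weight = 10, length = 2, mean = 10/2 ≈ 5.000
  cycle 1 → 0 → 1: weight = 10, length = 2, mean = 10/2 ≈ 5.000
Minimum mean = 1.000, attained e.g. along the cycle 0 → 0 with weight 1 and length 1. So λ(A) = 1/1 = 1.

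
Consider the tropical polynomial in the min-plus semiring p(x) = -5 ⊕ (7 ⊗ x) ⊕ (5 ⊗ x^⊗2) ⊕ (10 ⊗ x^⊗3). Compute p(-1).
p(-1) = -5

A tropical monomial a ⊗ x^⊗i evaluates to a + i · x. Evaluating each term at x = -1:
  Term 0 contributes -5 + 0 · -1 = -5
  Term 1 contributes 7 + 1 · -1 = 6
  Term 2 contributes 5 + 2 · -1 = 3
  Term 3 contributes 10 + 3 · -1 = 7
p(-1) = ⊕ of these = min[-5, 6, 3, 7] = -5.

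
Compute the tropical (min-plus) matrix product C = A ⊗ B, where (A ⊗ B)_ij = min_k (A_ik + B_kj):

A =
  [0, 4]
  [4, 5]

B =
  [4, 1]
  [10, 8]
A ⊗ B =
  [4, 1]
  [8, 5]

Apply the min-plus product entry-by-entry:
  C[0][0] = min over k of (A[0][0] + B[0][0] = 0 + 4 = 4, A[0][1] + B[1][0] = 4 + 10 = 14) = 4 (attained at k = 0)
  C[0][1] = min over k of (A[0][0] + B[0][1] = 0 + 1 = 1, A[0][1] + B[1][1] = 4 + 8 = 12) = 1 (attained at k = 0)
  C[1][0] = min over k of (A[1][0] + B[0][0] = 4 + 4 = 8, A[1][1] + B[1][0] = 5 + 10 = 15) = 8 (attained at k = 0)
  C[1][1] = min over k of (A[1][0] + B[0][1] = 4 + 1 = 5, A[1][1] + B[1][1] = 5 + 8 = 13) = 5 (attained at k = 0)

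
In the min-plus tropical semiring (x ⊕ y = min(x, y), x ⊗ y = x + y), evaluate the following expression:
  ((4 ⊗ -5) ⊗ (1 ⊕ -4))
((4 ⊗ -5) ⊗ (1 ⊕ -4)) = -5

Expand innermost to outermost. Recall ⊕ takes the minimum of its arguments and ⊗ takes their sum. Working out the expression ((4 ⊗ -5) ⊗ (1 ⊕ -4)) gives -5.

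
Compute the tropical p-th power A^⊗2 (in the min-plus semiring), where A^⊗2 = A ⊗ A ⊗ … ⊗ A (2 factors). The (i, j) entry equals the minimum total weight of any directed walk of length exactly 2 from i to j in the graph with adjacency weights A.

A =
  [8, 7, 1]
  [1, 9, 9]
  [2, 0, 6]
A^⊗2 =
  [3, 1, 7]
  [9, 8, 2]
  [1, 6, 3]

Each entry (A^⊗2)_ij equals the minimum over all length-2 walks i = v_0 → v_1 → … → v_2 = j of Σ_t A[v_t][v_{t+1}]. For example, for (i, j) = (0, 2) we minimise over 3 possible intermediate vertex sequences; the minimum is 7, attained along the walk 0 → 2 → 2.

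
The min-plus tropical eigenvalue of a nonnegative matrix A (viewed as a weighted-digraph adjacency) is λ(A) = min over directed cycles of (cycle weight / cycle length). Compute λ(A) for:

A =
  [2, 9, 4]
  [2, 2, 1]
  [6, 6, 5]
λ(A) = 2

Enumerate directed cycles and compute their means (weight / length). Sample:
  cycle 0 → 0: weight = 2, length = 1, mean = 2/1 ≈ 2.000
  cycle 1 → 1: weight = 2, length = 1, mean = 2/1 ≈ 2.000
  cycle 2 → 2: weight = 5, length = 1, mean = 5/1 ≈ 5.000
  cycle 0 → 1 → 0: weight = 11, length = 2, mean = 11/2 ≈ 5.500
  cycle 0 → 2 → 0: weight = 10, length = 2, mean = 10/2 ≈ 5.000
  cycle 1 → 0 → 1: weight = 11, length = 2, mean = 11/2 ≈ 5.500
Minimum mean = 2.000, attained e.g. along the cycle 0 → 0 with weight 2 and length 1. So λ(A) = 2/1 = 2.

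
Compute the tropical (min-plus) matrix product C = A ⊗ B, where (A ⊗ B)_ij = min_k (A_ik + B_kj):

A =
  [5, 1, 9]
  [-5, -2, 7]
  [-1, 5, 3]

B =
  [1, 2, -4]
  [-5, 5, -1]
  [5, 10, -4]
A ⊗ B =
  [-4, 6, 0]
  [-7, -3, -9]
  [0, 1, -5]

Apply the min-plus product entry-by-entry:
  C[0][0] = min over k of (A[0][0] + B[0][0] = 5 + 1 = 6, A[0][1] + B[1][0] = 1 + -5 = -4, A[0][2] + B[2][0] = 9 + 5 = 14) = -4 (attained at k = 1)
  C[0][1] = min over k of (A[0][0] + B[0][1] = 5 + 2 = 7, A[0][1] + B[1][1] = 1 + 5 = 6, A[0][2] + B[2][1] = 9 + 10 = 19) = 6 (attained at k = 1)
  C[0][2] = min over k of (A[0][0] + B[0][2] = 5 + -4 = 1, A[0][1] + B[1][2] = 1 + -1 = 0, A[0][2] + B[2][2] = 9 + -4 = 5) = 0 (attained at k = 1)
  C[1][0] = min over k of (A[1][0] + B[0][0] = -5 + 1 = -4, A[1][1] + B[1][0] = -2 + -5 = -7, A[1][2] + B[2][0] = 7 + 5 = 12) = -7 (attained at k = 1)
  C[1][1] = min over k of (A[1][0] + B[0][1] = -5 + 2 = -3, A[1][1] + B[1][1] = -2 + 5 = 3, A[1][2] + B[2][1] = 7 + 10 = 17) = -3 (attained at k = 0)
  C[1][2] = min over k of (A[1][0] + B[0][2] = -5 + -4 = -9, A[1][1] + B[1][2] = -2 + -1 = -3, A[1][2] + B[2][2] = 7 + -4 = 3) = -9 (attained at k = 0)
  C[2][0] = min over k of (A[2][0] + B[0][0] = -1 + 1 = 0, A[2][1] + B[1][0] = 5 + -5 = 0, A[2][2] + B[2][0] = 3 + 5 = 8) = 0 (attained at k = 0)
  C[2][1] = min over k of (A[2][0] + B[0][1] = -1 + 2 = 1, A[2][1] + B[1][1] = 5 + 5 = 10, A[2][2] + B[2][1] = 3 + 10 = 13) = 1 (attained at k = 0)
  C[2][2] = min over k of (A[2][0] + B[0][2] = -1 + -4 = -5, A[2][1] + B[1][2] = 5 + -1 = 4, A[2][2] + B[2][2] = 3 + -4 = -1) = -5 (attained at k = 0)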